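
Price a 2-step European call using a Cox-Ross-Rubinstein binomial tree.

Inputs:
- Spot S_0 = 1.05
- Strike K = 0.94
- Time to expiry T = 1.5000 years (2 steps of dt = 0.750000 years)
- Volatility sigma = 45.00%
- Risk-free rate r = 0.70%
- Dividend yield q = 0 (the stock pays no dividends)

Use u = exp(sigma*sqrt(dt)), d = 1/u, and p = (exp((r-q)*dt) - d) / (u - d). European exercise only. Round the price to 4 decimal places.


Answer: Price = V(0,0) = 0.2775

Derivation:
dt = T/N = 0.750000
u = exp(sigma*sqrt(dt)) = 1.476555; d = 1/u = 0.677252
p = (exp((r-q)*dt) - d) / (u - d) = 0.410372
Discount per step: exp(-r*dt) = 0.994764
Stock lattice S(k, i) with i counting down-moves:
  k=0: S(0,0) = 1.0500
  k=1: S(1,0) = 1.5504; S(1,1) = 0.7111
  k=2: S(2,0) = 2.2892; S(2,1) = 1.0500; S(2,2) = 0.4816
Terminal payoffs V(N, i) = max(S_T - K, 0):
  V(2,0) = 1.349224; V(2,1) = 0.110000; V(2,2) = 0.000000
Backward induction: V(k, i) = exp(-r*dt) * [p * V(k+1, i) + (1-p) * V(k+1, i+1)].
  V(1,0) = exp(-r*dt) * [p*1.349224 + (1-p)*0.110000] = 0.615304
  V(1,1) = exp(-r*dt) * [p*0.110000 + (1-p)*0.000000] = 0.044905
  V(0,0) = exp(-r*dt) * [p*0.615304 + (1-p)*0.044905] = 0.277520


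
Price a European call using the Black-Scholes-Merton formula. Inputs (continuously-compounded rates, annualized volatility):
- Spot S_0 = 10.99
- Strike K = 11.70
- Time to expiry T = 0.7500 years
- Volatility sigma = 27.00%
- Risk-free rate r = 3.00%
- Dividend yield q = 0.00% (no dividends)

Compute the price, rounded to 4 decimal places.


d1 = (ln(S/K) + (r - q + 0.5*sigma^2) * T) / (sigma * sqrt(T)) = -0.05459413
d2 = d1 - sigma * sqrt(T) = -0.28842099
exp(-rT) = 0.97775124; exp(-qT) = 1.00000000
C = S_0 * exp(-qT) * N(d1) - K * exp(-rT) * N(d2)
N(d1) = 0.47823091; N(d2) = 0.38651225
C = 10.9900 * 1.00000000 * 0.47823091 - 11.7000 * 0.97775124 * 0.38651225 = 0.8342

Answer: Price = 0.8342


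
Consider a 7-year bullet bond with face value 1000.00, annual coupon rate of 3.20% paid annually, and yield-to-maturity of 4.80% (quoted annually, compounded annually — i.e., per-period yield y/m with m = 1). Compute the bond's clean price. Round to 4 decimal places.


Coupon per period c = face * coupon_rate / m = 32.000000
Periods per year m = 1; per-period yield y/m = 0.048000
Number of cashflows N = 7
Cashflows (t years, CF_t, discount factor 1/(1+y/m)^(m*t), PV):
  t = 1.0000: CF_t = 32.000000, DF = 0.954198, PV = 30.534351
  t = 2.0000: CF_t = 32.000000, DF = 0.910495, PV = 29.135831
  t = 3.0000: CF_t = 32.000000, DF = 0.868793, PV = 27.801366
  t = 4.0000: CF_t = 32.000000, DF = 0.829001, PV = 26.528021
  t = 5.0000: CF_t = 32.000000, DF = 0.791031, PV = 25.312997
  t = 6.0000: CF_t = 32.000000, DF = 0.754801, PV = 24.153623
  t = 7.0000: CF_t = 1032.000000, DF = 0.720230, PV = 743.277042
Price P = sum_t PV_t = 906.743231

Answer: Price = 906.7432


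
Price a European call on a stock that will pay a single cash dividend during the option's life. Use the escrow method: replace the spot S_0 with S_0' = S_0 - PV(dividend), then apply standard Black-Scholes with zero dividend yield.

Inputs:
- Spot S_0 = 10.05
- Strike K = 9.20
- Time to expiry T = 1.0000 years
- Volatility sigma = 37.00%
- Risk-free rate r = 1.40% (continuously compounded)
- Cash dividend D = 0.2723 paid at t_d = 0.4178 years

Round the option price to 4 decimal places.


PV(D) = D * exp(-r * t_d) = 0.2723 * 0.99416787 = 0.27071191
S_0' = S_0 - PV(D) = 10.0500 - 0.27071191 = 9.77928809
d1 = (ln(S_0'/K) + (r + sigma^2/2)*T) / (sigma*sqrt(T)) = 0.38787353
d2 = d1 - sigma*sqrt(T) = 0.01787353
exp(-rT) = 0.98609754
N(d1) = 0.65094518; N(d2) = 0.50713013
C = S_0' * N(d1) - K * exp(-rT) * N(d2) = 9.77928809 * 0.65094518 - 9.2000 * 0.98609754 * 0.50713013 = 1.7650

Answer: Price = 1.7650


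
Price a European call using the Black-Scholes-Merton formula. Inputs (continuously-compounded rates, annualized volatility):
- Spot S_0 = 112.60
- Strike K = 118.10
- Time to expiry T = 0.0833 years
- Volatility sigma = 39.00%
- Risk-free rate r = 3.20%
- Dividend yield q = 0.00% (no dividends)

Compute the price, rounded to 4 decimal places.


Answer: Price = 2.9849

Derivation:
d1 = (ln(S/K) + (r - q + 0.5*sigma^2) * T) / (sigma * sqrt(T)) = -0.34372044
d2 = d1 - sigma * sqrt(T) = -0.45628123
exp(-rT) = 0.99733795; exp(-qT) = 1.00000000
C = S_0 * exp(-qT) * N(d1) - K * exp(-rT) * N(d2)
N(d1) = 0.36552827; N(d2) = 0.32409388
C = 112.6000 * 1.00000000 * 0.36552827 - 118.1000 * 0.99733795 * 0.32409388 = 2.9849


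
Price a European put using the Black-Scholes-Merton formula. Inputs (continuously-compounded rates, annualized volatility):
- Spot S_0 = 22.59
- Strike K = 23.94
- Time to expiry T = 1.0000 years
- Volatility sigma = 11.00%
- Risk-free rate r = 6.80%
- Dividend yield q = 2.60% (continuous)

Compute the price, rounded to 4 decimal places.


Answer: Price = 1.1615

Derivation:
d1 = (ln(S/K) + (r - q + 0.5*sigma^2) * T) / (sigma * sqrt(T)) = -0.09084881
d2 = d1 - sigma * sqrt(T) = -0.20084881
exp(-rT) = 0.93426047; exp(-qT) = 0.97433509
P = K * exp(-rT) * N(-d2) - S_0 * exp(-qT) * N(-d1)
N(-d1) = 0.53619364; N(-d2) = 0.57959160
P = 23.9400 * 0.93426047 * 0.57959160 - 22.5900 * 0.97433509 * 0.53619364 = 1.1615


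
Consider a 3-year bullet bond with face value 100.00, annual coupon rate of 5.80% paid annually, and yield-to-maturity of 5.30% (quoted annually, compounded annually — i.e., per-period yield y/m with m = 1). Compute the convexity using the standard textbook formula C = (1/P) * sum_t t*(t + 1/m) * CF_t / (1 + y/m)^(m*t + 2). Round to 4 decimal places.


Coupon per period c = face * coupon_rate / m = 5.800000
Periods per year m = 1; per-period yield y/m = 0.053000
Number of cashflows N = 3
Cashflows (t years, CF_t, discount factor 1/(1+y/m)^(m*t), PV):
  t = 1.0000: CF_t = 5.800000, DF = 0.949668, PV = 5.508072
  t = 2.0000: CF_t = 5.800000, DF = 0.901869, PV = 5.230838
  t = 3.0000: CF_t = 105.800000, DF = 0.856475, PV = 90.615096
Price P = sum_t PV_t = 101.354006
Convexity numerator sum_t t*(t + 1/m) * CF_t / (1+y/m)^(m*t + 2):
  t = 1.0000: term = 9.935114
  t = 2.0000: term = 28.305169
  t = 3.0000: term = 980.674895
Convexity = (1/P) * sum = 1018.915179 / 101.354006 = 10.053033

Answer: Convexity = 10.0530


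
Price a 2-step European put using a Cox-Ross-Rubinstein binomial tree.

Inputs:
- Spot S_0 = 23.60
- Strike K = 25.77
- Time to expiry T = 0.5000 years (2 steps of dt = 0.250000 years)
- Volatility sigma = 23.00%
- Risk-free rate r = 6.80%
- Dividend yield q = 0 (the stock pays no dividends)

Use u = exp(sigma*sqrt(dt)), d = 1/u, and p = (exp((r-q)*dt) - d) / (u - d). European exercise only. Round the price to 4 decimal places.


Answer: Price = V(0,0) = 2.4404

Derivation:
dt = T/N = 0.250000
u = exp(sigma*sqrt(dt)) = 1.121873; d = 1/u = 0.891366
p = (exp((r-q)*dt) - d) / (u - d) = 0.545662
Discount per step: exp(-r*dt) = 0.983144
Stock lattice S(k, i) with i counting down-moves:
  k=0: S(0,0) = 23.6000
  k=1: S(1,0) = 26.4762; S(1,1) = 21.0362
  k=2: S(2,0) = 29.7030; S(2,1) = 23.6000; S(2,2) = 18.7510
Terminal payoffs V(N, i) = max(K - S_T, 0):
  V(2,0) = 0.000000; V(2,1) = 2.170000; V(2,2) = 7.019007
Backward induction: V(k, i) = exp(-r*dt) * [p * V(k+1, i) + (1-p) * V(k+1, i+1)].
  V(1,0) = exp(-r*dt) * [p*0.000000 + (1-p)*2.170000] = 0.969294
  V(1,1) = exp(-r*dt) * [p*2.170000 + (1-p)*7.019007] = 4.299372
  V(0,0) = exp(-r*dt) * [p*0.969294 + (1-p)*4.299372] = 2.440431


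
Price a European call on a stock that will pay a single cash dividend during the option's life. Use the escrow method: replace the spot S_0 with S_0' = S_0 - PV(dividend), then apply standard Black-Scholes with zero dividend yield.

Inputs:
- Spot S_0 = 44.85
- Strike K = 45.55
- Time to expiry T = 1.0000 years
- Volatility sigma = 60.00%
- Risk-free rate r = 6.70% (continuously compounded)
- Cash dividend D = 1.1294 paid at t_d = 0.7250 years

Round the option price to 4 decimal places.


PV(D) = D * exp(-r * t_d) = 1.1294 * 0.95258589 = 1.07585051
S_0' = S_0 - PV(D) = 44.8500 - 1.07585051 = 43.77414949
d1 = (ln(S_0'/K) + (r + sigma^2/2)*T) / (sigma*sqrt(T)) = 0.34538804
d2 = d1 - sigma*sqrt(T) = -0.25461196
exp(-rT) = 0.93519520
N(d1) = 0.63509867; N(d2) = 0.39951141
C = S_0' * N(d1) - K * exp(-rT) * N(d2) = 43.77414949 * 0.63509867 - 45.5500 * 0.93519520 * 0.39951141 = 10.7825

Answer: Price = 10.7825


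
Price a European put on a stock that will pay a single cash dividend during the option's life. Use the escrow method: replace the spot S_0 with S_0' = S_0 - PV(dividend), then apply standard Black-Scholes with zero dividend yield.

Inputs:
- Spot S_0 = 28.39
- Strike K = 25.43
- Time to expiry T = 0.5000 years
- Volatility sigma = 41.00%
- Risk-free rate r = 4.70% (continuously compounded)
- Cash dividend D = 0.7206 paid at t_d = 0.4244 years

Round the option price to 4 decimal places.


PV(D) = D * exp(-r * t_d) = 0.7206 * 0.98025082 = 0.70636874
S_0' = S_0 - PV(D) = 28.3900 - 0.70636874 = 27.68363126
d1 = (ln(S_0'/K) + (r + sigma^2/2)*T) / (sigma*sqrt(T)) = 0.51890162
d2 = d1 - sigma*sqrt(T) = 0.22898784
exp(-rT) = 0.97677397
N(-d1) = 0.30191467; N(-d2) = 0.40943918
P = K * exp(-rT) * N(-d2) - S_0' * N(-d1) = 25.4300 * 0.97677397 * 0.40943918 - 27.68363126 * 0.30191467 = 1.8121

Answer: Price = 1.8121


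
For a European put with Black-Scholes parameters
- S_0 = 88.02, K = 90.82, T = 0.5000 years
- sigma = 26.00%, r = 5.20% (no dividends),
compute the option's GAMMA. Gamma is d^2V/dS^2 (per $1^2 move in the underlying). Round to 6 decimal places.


Answer: Gamma = 0.024604

Derivation:
d1 = 0.0630115674; d2 = -0.1208361957
phi(d1) = 0.3981510743; exp(-qT) = 1.0000000000; exp(-rT) = 0.9743350896
Gamma = exp(-qT) * phi(d1) / (S * sigma * sqrt(T)) = 1.0000000000 * 0.3981510743 / (88.0200 * 0.2600 * 0.7071067812) = 0.024604


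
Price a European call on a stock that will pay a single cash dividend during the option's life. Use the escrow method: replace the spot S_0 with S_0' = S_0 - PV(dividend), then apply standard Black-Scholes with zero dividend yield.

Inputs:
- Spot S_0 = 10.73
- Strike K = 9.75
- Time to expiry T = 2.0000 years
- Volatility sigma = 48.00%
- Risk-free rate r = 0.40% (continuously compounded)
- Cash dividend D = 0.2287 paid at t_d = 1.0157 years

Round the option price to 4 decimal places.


Answer: Price = 3.1141

Derivation:
PV(D) = D * exp(-r * t_d) = 0.2287 * 0.99594544 = 0.22777272
S_0' = S_0 - PV(D) = 10.7300 - 0.22777272 = 10.50222728
d1 = (ln(S_0'/K) + (r + sigma^2/2)*T) / (sigma*sqrt(T)) = 0.46068017
d2 = d1 - sigma*sqrt(T) = -0.21814234
exp(-rT) = 0.99203191
N(d1) = 0.67748596; N(d2) = 0.41365911
C = S_0' * N(d1) - K * exp(-rT) * N(d2) = 10.50222728 * 0.67748596 - 9.7500 * 0.99203191 * 0.41365911 = 3.1141


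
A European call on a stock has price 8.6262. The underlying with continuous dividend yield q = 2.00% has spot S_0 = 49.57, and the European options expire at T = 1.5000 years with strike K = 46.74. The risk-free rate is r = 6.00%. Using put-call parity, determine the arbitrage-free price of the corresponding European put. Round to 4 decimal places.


Answer: Put price = 3.2384

Derivation:
Put-call parity: C - P = S_0 * exp(-qT) - K * exp(-rT).
S_0 * exp(-qT) = 49.5700 * 0.97044553 = 48.10498510
K * exp(-rT) = 46.7400 * 0.91393119 = 42.71714360
P = C - S*exp(-qT) + K*exp(-rT)
P = 8.6262 - 48.10498510 + 42.71714360 = 3.2384


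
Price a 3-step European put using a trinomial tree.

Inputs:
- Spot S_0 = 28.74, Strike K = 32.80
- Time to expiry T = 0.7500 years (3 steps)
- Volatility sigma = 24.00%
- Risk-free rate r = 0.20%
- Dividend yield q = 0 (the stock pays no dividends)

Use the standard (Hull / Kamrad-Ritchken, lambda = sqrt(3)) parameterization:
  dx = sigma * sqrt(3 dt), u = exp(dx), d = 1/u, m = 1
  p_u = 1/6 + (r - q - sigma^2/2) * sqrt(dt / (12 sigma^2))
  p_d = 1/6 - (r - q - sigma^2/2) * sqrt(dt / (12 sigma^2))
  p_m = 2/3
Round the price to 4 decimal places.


dt = T/N = 0.250000; dx = sigma*sqrt(3*dt) = 0.207846
u = exp(dx) = 1.231024; d = 1/u = 0.812332
p_u = 0.150549, p_m = 0.666667, p_d = 0.182784
Discount per step: exp(-r*dt) = 0.999500
Stock lattice S(k, j) with j the centered position index:
  k=0: S(0,+0) = 28.7400
  k=1: S(1,-1) = 23.3464; S(1,+0) = 28.7400; S(1,+1) = 35.3796
  k=2: S(2,-2) = 18.9650; S(2,-1) = 23.3464; S(2,+0) = 28.7400; S(2,+1) = 35.3796; S(2,+2) = 43.5532
  k=3: S(3,-3) = 15.4059; S(3,-2) = 18.9650; S(3,-1) = 23.3464; S(3,+0) = 28.7400; S(3,+1) = 35.3796; S(3,+2) = 43.5532; S(3,+3) = 53.6150
Terminal payoffs V(N, j) = max(K - S_T, 0):
  V(3,-3) = 17.394084; V(3,-2) = 13.834952; V(3,-1) = 9.453577; V(3,+0) = 4.060000; V(3,+1) = 0.000000; V(3,+2) = 0.000000; V(3,+3) = 0.000000
Backward induction: V(k, j) = exp(-r*dt) * [p_u * V(k+1, j+1) + p_m * V(k+1, j) + p_d * V(k+1, j-1)]
  V(2,-2) = exp(-r*dt) * [p_u*9.453577 + p_m*13.834952 + p_d*17.394084] = 13.818983
  V(2,-1) = exp(-r*dt) * [p_u*4.060000 + p_m*9.453577 + p_d*13.834952] = 9.437706
  V(2,+0) = exp(-r*dt) * [p_u*0.000000 + p_m*4.060000 + p_d*9.453577] = 4.432416
  V(2,+1) = exp(-r*dt) * [p_u*0.000000 + p_m*0.000000 + p_d*4.060000] = 0.741734
  V(2,+2) = exp(-r*dt) * [p_u*0.000000 + p_m*0.000000 + p_d*0.000000] = 0.000000
  V(1,-1) = exp(-r*dt) * [p_u*4.432416 + p_m*9.437706 + p_d*13.818983] = 9.480253
  V(1,+0) = exp(-r*dt) * [p_u*0.741734 + p_m*4.432416 + p_d*9.437706] = 4.789281
  V(1,+1) = exp(-r*dt) * [p_u*0.000000 + p_m*0.741734 + p_d*4.432416] = 1.304013
  V(0,+0) = exp(-r*dt) * [p_u*1.304013 + p_m*4.789281 + p_d*9.480253] = 5.119453

Answer: Price = V(0,0) = 5.1195


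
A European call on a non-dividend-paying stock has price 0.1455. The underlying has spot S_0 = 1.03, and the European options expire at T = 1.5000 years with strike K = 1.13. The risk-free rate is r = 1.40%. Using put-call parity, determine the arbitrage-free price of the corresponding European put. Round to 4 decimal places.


Put-call parity: C - P = S_0 * exp(-qT) - K * exp(-rT).
S_0 * exp(-qT) = 1.0300 * 1.00000000 = 1.03000000
K * exp(-rT) = 1.1300 * 0.97921896 = 1.10651743
P = C - S*exp(-qT) + K*exp(-rT)
P = 0.1455 - 1.03000000 + 1.10651743 = 0.2220

Answer: Put price = 0.2220


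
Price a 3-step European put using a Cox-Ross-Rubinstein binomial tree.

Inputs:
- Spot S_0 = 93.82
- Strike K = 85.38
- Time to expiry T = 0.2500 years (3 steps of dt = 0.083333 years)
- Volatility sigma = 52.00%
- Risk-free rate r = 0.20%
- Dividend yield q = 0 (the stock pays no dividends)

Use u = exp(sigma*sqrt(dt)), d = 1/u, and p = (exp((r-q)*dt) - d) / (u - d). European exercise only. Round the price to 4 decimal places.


Answer: Price = V(0,0) = 5.8130

Derivation:
dt = T/N = 0.083333
u = exp(sigma*sqrt(dt)) = 1.161963; d = 1/u = 0.860612
p = (exp((r-q)*dt) - d) / (u - d) = 0.463096
Discount per step: exp(-r*dt) = 0.999833
Stock lattice S(k, i) with i counting down-moves:
  k=0: S(0,0) = 93.8200
  k=1: S(1,0) = 109.0154; S(1,1) = 80.7427
  k=2: S(2,0) = 126.6719; S(2,1) = 93.8200; S(2,2) = 69.4881
  k=3: S(3,0) = 147.1881; S(3,1) = 109.0154; S(3,2) = 80.7427; S(3,3) = 59.8023
Terminal payoffs V(N, i) = max(K - S_T, 0):
  V(3,0) = 0.000000; V(3,1) = 0.000000; V(3,2) = 4.637346; V(3,3) = 25.577657
Backward induction: V(k, i) = exp(-r*dt) * [p * V(k+1, i) + (1-p) * V(k+1, i+1)].
  V(2,0) = exp(-r*dt) * [p*0.000000 + (1-p)*0.000000] = 0.000000
  V(2,1) = exp(-r*dt) * [p*0.000000 + (1-p)*4.637346] = 2.489396
  V(2,2) = exp(-r*dt) * [p*4.637346 + (1-p)*25.577657] = 15.877644
  V(1,0) = exp(-r*dt) * [p*0.000000 + (1-p)*2.489396] = 1.336345
  V(1,1) = exp(-r*dt) * [p*2.489396 + (1-p)*15.877644] = 9.675992
  V(0,0) = exp(-r*dt) * [p*1.336345 + (1-p)*9.675992] = 5.812969


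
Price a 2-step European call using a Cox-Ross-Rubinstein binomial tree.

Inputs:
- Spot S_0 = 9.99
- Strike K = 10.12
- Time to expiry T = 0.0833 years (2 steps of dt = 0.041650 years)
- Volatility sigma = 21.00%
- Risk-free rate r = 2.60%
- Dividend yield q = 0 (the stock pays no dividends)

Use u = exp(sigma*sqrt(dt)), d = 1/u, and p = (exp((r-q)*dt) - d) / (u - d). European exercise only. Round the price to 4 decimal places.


Answer: Price = V(0,0) = 0.1921

Derivation:
dt = T/N = 0.041650
u = exp(sigma*sqrt(dt)) = 1.043789; d = 1/u = 0.958048
p = (exp((r-q)*dt) - d) / (u - d) = 0.501924
Discount per step: exp(-r*dt) = 0.998918
Stock lattice S(k, i) with i counting down-moves:
  k=0: S(0,0) = 9.9900
  k=1: S(1,0) = 10.4275; S(1,1) = 9.5709
  k=2: S(2,0) = 10.8841; S(2,1) = 9.9900; S(2,2) = 9.1694
Terminal payoffs V(N, i) = max(S_T - K, 0):
  V(2,0) = 0.764063; V(2,1) = 0.000000; V(2,2) = 0.000000
Backward induction: V(k, i) = exp(-r*dt) * [p * V(k+1, i) + (1-p) * V(k+1, i+1)].
  V(1,0) = exp(-r*dt) * [p*0.764063 + (1-p)*0.000000] = 0.383086
  V(1,1) = exp(-r*dt) * [p*0.000000 + (1-p)*0.000000] = 0.000000
  V(0,0) = exp(-r*dt) * [p*0.383086 + (1-p)*0.000000] = 0.192072


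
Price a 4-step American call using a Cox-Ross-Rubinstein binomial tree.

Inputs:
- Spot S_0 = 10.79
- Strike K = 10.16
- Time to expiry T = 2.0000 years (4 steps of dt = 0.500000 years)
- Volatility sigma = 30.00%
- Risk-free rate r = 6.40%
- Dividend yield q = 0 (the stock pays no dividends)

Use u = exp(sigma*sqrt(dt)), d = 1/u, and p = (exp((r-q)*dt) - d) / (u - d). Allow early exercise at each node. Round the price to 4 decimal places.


dt = T/N = 0.500000
u = exp(sigma*sqrt(dt)) = 1.236311; d = 1/u = 0.808858
p = (exp((r-q)*dt) - d) / (u - d) = 0.523238
Discount per step: exp(-r*dt) = 0.968507
Stock lattice S(k, i) with i counting down-moves:
  k=0: S(0,0) = 10.7900
  k=1: S(1,0) = 13.3398; S(1,1) = 8.7276
  k=2: S(2,0) = 16.4921; S(2,1) = 10.7900; S(2,2) = 7.0594
  k=3: S(3,0) = 20.3894; S(3,1) = 13.3398; S(3,2) = 8.7276; S(3,3) = 5.7100
  k=4: S(4,0) = 25.2077; S(4,1) = 16.4921; S(4,2) = 10.7900; S(4,3) = 7.0594; S(4,4) = 4.6186
Terminal payoffs V(N, i) = max(S_T - K, 0):
  V(4,0) = 15.047660; V(4,1) = 6.332139; V(4,2) = 0.630000; V(4,3) = 0.000000; V(4,4) = 0.000000
Backward induction: V(k, i) = exp(-r*dt) * [p * V(k+1, i) + (1-p) * V(k+1, i+1)]; then take max(V_cont, immediate exercise) for American.
  V(3,0) = exp(-r*dt) * [p*15.047660 + (1-p)*6.332139] = 10.549388; exercise = 10.229415; V(3,0) = max -> 10.549388
  V(3,1) = exp(-r*dt) * [p*6.332139 + (1-p)*0.630000] = 3.499770; exercise = 3.179797; V(3,1) = max -> 3.499770
  V(3,2) = exp(-r*dt) * [p*0.630000 + (1-p)*0.000000] = 0.319258; exercise = 0.000000; V(3,2) = max -> 0.319258
  V(3,3) = exp(-r*dt) * [p*0.000000 + (1-p)*0.000000] = 0.000000; exercise = 0.000000; V(3,3) = max -> 0.000000
  V(2,0) = exp(-r*dt) * [p*10.549388 + (1-p)*3.499770] = 6.962008; exercise = 6.332139; V(2,0) = max -> 6.962008
  V(2,1) = exp(-r*dt) * [p*3.499770 + (1-p)*0.319258] = 1.920957; exercise = 0.630000; V(2,1) = max -> 1.920957
  V(2,2) = exp(-r*dt) * [p*0.319258 + (1-p)*0.000000] = 0.161787; exercise = 0.000000; V(2,2) = max -> 0.161787
  V(1,0) = exp(-r*dt) * [p*6.962008 + (1-p)*1.920957] = 4.415058; exercise = 3.179797; V(1,0) = max -> 4.415058
  V(1,1) = exp(-r*dt) * [p*1.920957 + (1-p)*0.161787] = 1.048167; exercise = 0.000000; V(1,1) = max -> 1.048167
  V(0,0) = exp(-r*dt) * [p*4.415058 + (1-p)*1.048167] = 2.721359; exercise = 0.630000; V(0,0) = max -> 2.721359

Answer: Price = V(0,0) = 2.7214


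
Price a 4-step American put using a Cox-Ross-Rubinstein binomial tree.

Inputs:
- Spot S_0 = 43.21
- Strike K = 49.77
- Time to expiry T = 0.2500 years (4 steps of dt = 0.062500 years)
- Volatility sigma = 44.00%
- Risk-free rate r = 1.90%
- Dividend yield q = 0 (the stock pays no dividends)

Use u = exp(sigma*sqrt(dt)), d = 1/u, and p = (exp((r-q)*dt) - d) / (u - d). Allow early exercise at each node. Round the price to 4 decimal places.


dt = T/N = 0.062500
u = exp(sigma*sqrt(dt)) = 1.116278; d = 1/u = 0.895834
p = (exp((r-q)*dt) - d) / (u - d) = 0.477918
Discount per step: exp(-r*dt) = 0.998813
Stock lattice S(k, i) with i counting down-moves:
  k=0: S(0,0) = 43.2100
  k=1: S(1,0) = 48.2344; S(1,1) = 38.7090
  k=2: S(2,0) = 53.8430; S(2,1) = 43.2100; S(2,2) = 34.6768
  k=3: S(3,0) = 60.1037; S(3,1) = 48.2344; S(3,2) = 38.7090; S(3,3) = 31.0647
  k=4: S(4,0) = 67.0925; S(4,1) = 53.8430; S(4,2) = 43.2100; S(4,3) = 34.6768; S(4,4) = 27.8288
Terminal payoffs V(N, i) = max(K - S_T, 0):
  V(4,0) = 0.000000; V(4,1) = 0.000000; V(4,2) = 6.560000; V(4,3) = 15.093163; V(4,4) = 21.941186
Backward induction: V(k, i) = exp(-r*dt) * [p * V(k+1, i) + (1-p) * V(k+1, i+1)]; then take max(V_cont, immediate exercise) for American.
  V(3,0) = exp(-r*dt) * [p*0.000000 + (1-p)*0.000000] = 0.000000; exercise = 0.000000; V(3,0) = max -> 0.000000
  V(3,1) = exp(-r*dt) * [p*0.000000 + (1-p)*6.560000] = 3.420795; exercise = 1.535625; V(3,1) = max -> 3.420795
  V(3,2) = exp(-r*dt) * [p*6.560000 + (1-p)*15.093163] = 11.001940; exercise = 11.061007; V(3,2) = max -> 11.061007
  V(3,3) = exp(-r*dt) * [p*15.093163 + (1-p)*21.941186] = 18.646239; exercise = 18.705305; V(3,3) = max -> 18.705305
  V(2,0) = exp(-r*dt) * [p*0.000000 + (1-p)*3.420795] = 1.783817; exercise = 0.000000; V(2,0) = max -> 1.783817
  V(2,1) = exp(-r*dt) * [p*3.420795 + (1-p)*11.061007] = 7.400820; exercise = 6.560000; V(2,1) = max -> 7.400820
  V(2,2) = exp(-r*dt) * [p*11.061007 + (1-p)*18.705305] = 15.034096; exercise = 15.093163; V(2,2) = max -> 15.093163
  V(1,0) = exp(-r*dt) * [p*1.783817 + (1-p)*7.400820] = 4.710757; exercise = 1.535625; V(1,0) = max -> 4.710757
  V(1,1) = exp(-r*dt) * [p*7.400820 + (1-p)*15.093163] = 11.403306; exercise = 11.061007; V(1,1) = max -> 11.403306
  V(0,0) = exp(-r*dt) * [p*4.710757 + (1-p)*11.403306] = 8.195081; exercise = 6.560000; V(0,0) = max -> 8.195081

Answer: Price = V(0,0) = 8.1951


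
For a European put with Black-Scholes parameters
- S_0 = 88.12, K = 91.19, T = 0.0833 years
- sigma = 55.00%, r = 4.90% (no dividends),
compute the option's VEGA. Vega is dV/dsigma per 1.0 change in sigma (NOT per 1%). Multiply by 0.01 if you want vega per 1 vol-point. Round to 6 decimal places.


Answer: Vega = 10.084360

Derivation:
d1 = -0.1106522803; d2 = -0.2693918469
phi(d1) = 0.3965074309; exp(-qT) = 1.0000000000; exp(-rT) = 0.9959266188
Vega = S * exp(-qT) * phi(d1) * sqrt(T) = 88.1200 * 1.0000000000 * 0.3965074309 * 0.2886173938 = 10.084360


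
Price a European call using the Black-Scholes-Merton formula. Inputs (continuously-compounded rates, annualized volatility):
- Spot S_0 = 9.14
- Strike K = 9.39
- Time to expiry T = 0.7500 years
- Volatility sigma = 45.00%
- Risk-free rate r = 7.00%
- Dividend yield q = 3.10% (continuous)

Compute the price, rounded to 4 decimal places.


Answer: Price = 1.3882

Derivation:
d1 = (ln(S/K) + (r - q + 0.5*sigma^2) * T) / (sigma * sqrt(T)) = 0.20066795
d2 = d1 - sigma * sqrt(T) = -0.18904349
exp(-rT) = 0.94885432; exp(-qT) = 0.97701820
C = S_0 * exp(-qT) * N(d1) - K * exp(-rT) * N(d2)
N(d1) = 0.57952089; N(d2) = 0.42502937
C = 9.1400 * 0.97701820 * 0.57952089 - 9.3900 * 0.94885432 * 0.42502937 = 1.3882


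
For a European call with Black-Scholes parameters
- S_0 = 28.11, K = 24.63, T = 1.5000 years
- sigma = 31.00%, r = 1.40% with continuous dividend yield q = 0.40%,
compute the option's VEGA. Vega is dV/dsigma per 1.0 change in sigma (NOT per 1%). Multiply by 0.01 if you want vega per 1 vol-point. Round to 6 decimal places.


Answer: Vega = 11.555991

Derivation:
d1 = 0.5774347387; d2 = 0.1977638286
phi(d1) = 0.3376808799; exp(-qT) = 0.9940179641; exp(-rT) = 0.9792189646
Vega = S * exp(-qT) * phi(d1) * sqrt(T) = 28.1100 * 0.9940179641 * 0.3376808799 * 1.2247448714 = 11.555991


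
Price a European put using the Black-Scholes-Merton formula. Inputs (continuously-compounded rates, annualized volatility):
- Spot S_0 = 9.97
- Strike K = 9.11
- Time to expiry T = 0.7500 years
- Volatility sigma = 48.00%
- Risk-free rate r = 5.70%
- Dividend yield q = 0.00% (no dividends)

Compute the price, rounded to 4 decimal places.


d1 = (ln(S/K) + (r - q + 0.5*sigma^2) * T) / (sigma * sqrt(T)) = 0.52769303
d2 = d1 - sigma * sqrt(T) = 0.11200083
exp(-rT) = 0.95815090; exp(-qT) = 1.00000000
P = K * exp(-rT) * N(-d2) - S_0 * exp(-qT) * N(-d1)
N(-d1) = 0.29885621; N(-d2) = 0.45541137
P = 9.1100 * 0.95815090 * 0.45541137 - 9.9700 * 1.00000000 * 0.29885621 = 0.9956

Answer: Price = 0.9956


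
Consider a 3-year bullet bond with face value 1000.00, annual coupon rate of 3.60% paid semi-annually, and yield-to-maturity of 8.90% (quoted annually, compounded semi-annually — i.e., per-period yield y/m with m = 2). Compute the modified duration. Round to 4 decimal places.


Answer: Modified duration = 2.7367

Derivation:
Coupon per period c = face * coupon_rate / m = 18.000000
Periods per year m = 2; per-period yield y/m = 0.044500
Number of cashflows N = 6
Cashflows (t years, CF_t, discount factor 1/(1+y/m)^(m*t), PV):
  t = 0.5000: CF_t = 18.000000, DF = 0.957396, PV = 17.233126
  t = 1.0000: CF_t = 18.000000, DF = 0.916607, PV = 16.498924
  t = 1.5000: CF_t = 18.000000, DF = 0.877556, PV = 15.796002
  t = 2.0000: CF_t = 18.000000, DF = 0.840168, PV = 15.123027
  t = 2.5000: CF_t = 18.000000, DF = 0.804374, PV = 14.478724
  t = 3.0000: CF_t = 1018.000000, DF = 0.770104, PV = 783.965791
Price P = sum_t PV_t = 863.095593
First compute Macaulay numerator sum_t t * PV_t:
  t * PV_t at t = 0.5000: 8.616563
  t * PV_t at t = 1.0000: 16.498924
  t * PV_t at t = 1.5000: 23.694003
  t * PV_t at t = 2.0000: 30.246054
  t * PV_t at t = 2.5000: 36.196810
  t * PV_t at t = 3.0000: 2351.897372
Macaulay duration D = 2467.149725 / 863.095593 = 2.858490
Modified duration = D / (1 + y/m) = 2.858490 / (1 + 0.044500) = 2.736706


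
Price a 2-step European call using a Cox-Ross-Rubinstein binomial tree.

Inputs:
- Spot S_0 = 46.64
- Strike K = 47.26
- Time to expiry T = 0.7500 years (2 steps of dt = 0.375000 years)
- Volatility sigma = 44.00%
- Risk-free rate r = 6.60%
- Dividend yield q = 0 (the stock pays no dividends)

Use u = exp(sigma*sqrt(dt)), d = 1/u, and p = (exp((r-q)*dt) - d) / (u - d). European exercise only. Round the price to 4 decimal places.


dt = T/N = 0.375000
u = exp(sigma*sqrt(dt)) = 1.309236; d = 1/u = 0.763804
p = (exp((r-q)*dt) - d) / (u - d) = 0.478987
Discount per step: exp(-r*dt) = 0.975554
Stock lattice S(k, i) with i counting down-moves:
  k=0: S(0,0) = 46.6400
  k=1: S(1,0) = 61.0628; S(1,1) = 35.6238
  k=2: S(2,0) = 79.9456; S(2,1) = 46.6400; S(2,2) = 27.2096
Terminal payoffs V(N, i) = max(S_T - K, 0):
  V(2,0) = 32.685591; V(2,1) = 0.000000; V(2,2) = 0.000000
Backward induction: V(k, i) = exp(-r*dt) * [p * V(k+1, i) + (1-p) * V(k+1, i+1)].
  V(1,0) = exp(-r*dt) * [p*32.685591 + (1-p)*0.000000] = 15.273234
  V(1,1) = exp(-r*dt) * [p*0.000000 + (1-p)*0.000000] = 0.000000
  V(0,0) = exp(-r*dt) * [p*15.273234 + (1-p)*0.000000] = 7.136835

Answer: Price = V(0,0) = 7.1368


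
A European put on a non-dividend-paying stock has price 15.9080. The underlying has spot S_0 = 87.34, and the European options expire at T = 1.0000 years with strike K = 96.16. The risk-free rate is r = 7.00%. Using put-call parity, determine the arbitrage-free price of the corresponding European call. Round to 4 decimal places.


Answer: Call price = 13.5890

Derivation:
Put-call parity: C - P = S_0 * exp(-qT) - K * exp(-rT).
S_0 * exp(-qT) = 87.3400 * 1.00000000 = 87.34000000
K * exp(-rT) = 96.1600 * 0.93239382 = 89.65898972
C = P + S*exp(-qT) - K*exp(-rT)
C = 15.9080 + 87.34000000 - 89.65898972 = 13.5890


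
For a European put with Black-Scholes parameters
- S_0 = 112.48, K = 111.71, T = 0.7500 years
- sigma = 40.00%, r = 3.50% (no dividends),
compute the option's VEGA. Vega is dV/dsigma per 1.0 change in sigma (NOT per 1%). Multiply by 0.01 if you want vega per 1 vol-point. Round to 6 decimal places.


d1 = 0.2688119773; d2 = -0.0775981842
phi(d1) = 0.3847857963; exp(-qT) = 1.0000000000; exp(-rT) = 0.9740915363
Vega = S * exp(-qT) * phi(d1) * sqrt(T) = 112.4800 * 1.0000000000 * 0.3847857963 * 0.8660254038 = 37.482191

Answer: Vega = 37.482191


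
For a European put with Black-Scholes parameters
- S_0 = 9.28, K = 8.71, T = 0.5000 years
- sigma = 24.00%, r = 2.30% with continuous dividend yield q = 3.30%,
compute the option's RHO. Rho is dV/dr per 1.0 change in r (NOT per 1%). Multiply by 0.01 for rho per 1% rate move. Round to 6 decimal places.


d1 = 0.4289177502; d2 = 0.2592121227
phi(d1) = 0.3638826871; exp(-qT) = 0.9836353794; exp(-rT) = 0.9885658722
N(-d2) = 0.3977357891
Rho = -K*T*exp(-rT)*N(-d2) = -8.7100 * 0.5000 * 0.9885658722 * 0.3977357891 = -1.712334

Answer: Rho = -1.712334


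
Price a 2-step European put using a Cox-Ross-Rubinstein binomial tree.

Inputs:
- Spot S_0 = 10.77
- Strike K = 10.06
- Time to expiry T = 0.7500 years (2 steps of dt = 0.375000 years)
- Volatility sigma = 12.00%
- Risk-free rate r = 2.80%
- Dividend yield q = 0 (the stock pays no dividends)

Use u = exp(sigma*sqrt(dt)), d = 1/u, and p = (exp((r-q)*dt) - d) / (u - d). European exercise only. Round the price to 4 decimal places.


Answer: Price = V(0,0) = 0.1488

Derivation:
dt = T/N = 0.375000
u = exp(sigma*sqrt(dt)) = 1.076252; d = 1/u = 0.929150
p = (exp((r-q)*dt) - d) / (u - d) = 0.553392
Discount per step: exp(-r*dt) = 0.989555
Stock lattice S(k, i) with i counting down-moves:
  k=0: S(0,0) = 10.7700
  k=1: S(1,0) = 11.5912; S(1,1) = 10.0069
  k=2: S(2,0) = 12.4751; S(2,1) = 10.7700; S(2,2) = 9.2980
Terminal payoffs V(N, i) = max(K - S_T, 0):
  V(2,0) = 0.000000; V(2,1) = 0.000000; V(2,2) = 0.762039
Backward induction: V(k, i) = exp(-r*dt) * [p * V(k+1, i) + (1-p) * V(k+1, i+1)].
  V(1,0) = exp(-r*dt) * [p*0.000000 + (1-p)*0.000000] = 0.000000
  V(1,1) = exp(-r*dt) * [p*0.000000 + (1-p)*0.762039] = 0.336778
  V(0,0) = exp(-r*dt) * [p*0.000000 + (1-p)*0.336778] = 0.148837


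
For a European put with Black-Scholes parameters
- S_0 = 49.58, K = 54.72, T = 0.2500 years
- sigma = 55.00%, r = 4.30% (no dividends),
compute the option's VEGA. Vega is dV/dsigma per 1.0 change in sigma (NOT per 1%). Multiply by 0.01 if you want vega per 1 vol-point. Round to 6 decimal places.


d1 = -0.1821063517; d2 = -0.4571063517
phi(d1) = 0.3923818152; exp(-qT) = 1.0000000000; exp(-rT) = 0.9893075748
Vega = S * exp(-qT) * phi(d1) * sqrt(T) = 49.5800 * 1.0000000000 * 0.3923818152 * 0.5000000000 = 9.727145

Answer: Vega = 9.727145


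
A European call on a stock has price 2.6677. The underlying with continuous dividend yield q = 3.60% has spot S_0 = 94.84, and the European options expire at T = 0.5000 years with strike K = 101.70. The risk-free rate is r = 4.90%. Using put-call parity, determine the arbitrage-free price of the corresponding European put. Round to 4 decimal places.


Put-call parity: C - P = S_0 * exp(-qT) - K * exp(-rT).
S_0 * exp(-qT) = 94.8400 * 0.98216103 = 93.14815231
K * exp(-rT) = 101.7000 * 0.97579769 = 99.23862496
P = C - S*exp(-qT) + K*exp(-rT)
P = 2.6677 - 93.14815231 + 99.23862496 = 8.7582

Answer: Put price = 8.7582


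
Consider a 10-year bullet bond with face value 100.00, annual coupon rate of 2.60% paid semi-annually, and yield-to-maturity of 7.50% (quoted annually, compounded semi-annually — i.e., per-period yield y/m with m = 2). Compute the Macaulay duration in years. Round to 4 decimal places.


Answer: Macaulay duration = 8.5328 years

Derivation:
Coupon per period c = face * coupon_rate / m = 1.300000
Periods per year m = 2; per-period yield y/m = 0.037500
Number of cashflows N = 20
Cashflows (t years, CF_t, discount factor 1/(1+y/m)^(m*t), PV):
  t = 0.5000: CF_t = 1.300000, DF = 0.963855, PV = 1.253012
  t = 1.0000: CF_t = 1.300000, DF = 0.929017, PV = 1.207722
  t = 1.5000: CF_t = 1.300000, DF = 0.895438, PV = 1.164070
  t = 2.0000: CF_t = 1.300000, DF = 0.863073, PV = 1.121995
  t = 2.5000: CF_t = 1.300000, DF = 0.831878, PV = 1.081441
  t = 3.0000: CF_t = 1.300000, DF = 0.801810, PV = 1.042353
  t = 3.5000: CF_t = 1.300000, DF = 0.772829, PV = 1.004677
  t = 4.0000: CF_t = 1.300000, DF = 0.744895, PV = 0.968364
  t = 4.5000: CF_t = 1.300000, DF = 0.717971, PV = 0.933363
  t = 5.0000: CF_t = 1.300000, DF = 0.692020, PV = 0.899627
  t = 5.5000: CF_t = 1.300000, DF = 0.667008, PV = 0.867110
  t = 6.0000: CF_t = 1.300000, DF = 0.642899, PV = 0.835769
  t = 6.5000: CF_t = 1.300000, DF = 0.619662, PV = 0.805560
  t = 7.0000: CF_t = 1.300000, DF = 0.597264, PV = 0.776444
  t = 7.5000: CF_t = 1.300000, DF = 0.575676, PV = 0.748379
  t = 8.0000: CF_t = 1.300000, DF = 0.554869, PV = 0.721329
  t = 8.5000: CF_t = 1.300000, DF = 0.534813, PV = 0.695257
  t = 9.0000: CF_t = 1.300000, DF = 0.515483, PV = 0.670128
  t = 9.5000: CF_t = 1.300000, DF = 0.496851, PV = 0.645906
  t = 10.0000: CF_t = 101.300000, DF = 0.478892, PV = 48.511794
Price P = sum_t PV_t = 65.954300
Macaulay numerator sum_t t * PV_t:
  t * PV_t at t = 0.5000: 0.626506
  t * PV_t at t = 1.0000: 1.207722
  t * PV_t at t = 1.5000: 1.746105
  t * PV_t at t = 2.0000: 2.243990
  t * PV_t at t = 2.5000: 2.703602
  t * PV_t at t = 3.0000: 3.127058
  t * PV_t at t = 3.5000: 3.516371
  t * PV_t at t = 4.0000: 3.873455
  t * PV_t at t = 4.5000: 4.200132
  t * PV_t at t = 5.0000: 4.498133
  t * PV_t at t = 5.5000: 4.769105
  t * PV_t at t = 6.0000: 5.014612
  t * PV_t at t = 6.5000: 5.236141
  t * PV_t at t = 7.0000: 5.435105
  t * PV_t at t = 7.5000: 5.612845
  t * PV_t at t = 8.0000: 5.770636
  t * PV_t at t = 8.5000: 5.909687
  t * PV_t at t = 9.0000: 6.031148
  t * PV_t at t = 9.5000: 6.136107
  t * PV_t at t = 10.0000: 485.117943
Macaulay duration D = (sum_t t * PV_t) / P = 562.776403 / 65.954300 = 8.532824


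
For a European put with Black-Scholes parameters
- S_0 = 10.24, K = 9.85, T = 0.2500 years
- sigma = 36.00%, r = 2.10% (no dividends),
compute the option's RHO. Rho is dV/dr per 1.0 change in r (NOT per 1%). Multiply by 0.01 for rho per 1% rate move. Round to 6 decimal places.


Answer: Rho = -1.074040

Derivation:
d1 = 0.3348898024; d2 = 0.1548898024
phi(d1) = 0.3771870265; exp(-qT) = 1.0000000000; exp(-rT) = 0.9947637572
N(-d2) = 0.4384540966
Rho = -K*T*exp(-rT)*N(-d2) = -9.8500 * 0.2500 * 0.9947637572 * 0.4384540966 = -1.074040


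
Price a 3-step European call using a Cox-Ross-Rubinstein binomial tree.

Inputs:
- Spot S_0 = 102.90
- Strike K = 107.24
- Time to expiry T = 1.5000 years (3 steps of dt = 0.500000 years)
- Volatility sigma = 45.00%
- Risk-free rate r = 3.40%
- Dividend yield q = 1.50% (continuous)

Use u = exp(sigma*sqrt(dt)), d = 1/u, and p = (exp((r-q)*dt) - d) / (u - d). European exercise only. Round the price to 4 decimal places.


dt = T/N = 0.500000
u = exp(sigma*sqrt(dt)) = 1.374648; d = 1/u = 0.727459
p = (exp((r-q)*dt) - d) / (u - d) = 0.435864
Discount per step: exp(-r*dt) = 0.983144
Stock lattice S(k, i) with i counting down-moves:
  k=0: S(0,0) = 102.9000
  k=1: S(1,0) = 141.4513; S(1,1) = 74.8555
  k=2: S(2,0) = 194.4459; S(2,1) = 102.9000; S(2,2) = 54.4543
  k=3: S(3,0) = 267.2947; S(3,1) = 141.4513; S(3,2) = 74.8555; S(3,3) = 39.6132
Terminal payoffs V(N, i) = max(S_T - K, 0):
  V(3,0) = 160.054701; V(3,1) = 34.211329; V(3,2) = 0.000000; V(3,3) = 0.000000
Backward induction: V(k, i) = exp(-r*dt) * [p * V(k+1, i) + (1-p) * V(k+1, i+1)].
  V(2,0) = exp(-r*dt) * [p*160.054701 + (1-p)*34.211329] = 87.560638
  V(2,1) = exp(-r*dt) * [p*34.211329 + (1-p)*0.000000] = 14.660126
  V(2,2) = exp(-r*dt) * [p*0.000000 + (1-p)*0.000000] = 0.000000
  V(1,0) = exp(-r*dt) * [p*87.560638 + (1-p)*14.660126] = 45.652097
  V(1,1) = exp(-r*dt) * [p*14.660126 + (1-p)*0.000000] = 6.282109
  V(0,0) = exp(-r*dt) * [p*45.652097 + (1-p)*6.282109] = 23.046913

Answer: Price = V(0,0) = 23.0469


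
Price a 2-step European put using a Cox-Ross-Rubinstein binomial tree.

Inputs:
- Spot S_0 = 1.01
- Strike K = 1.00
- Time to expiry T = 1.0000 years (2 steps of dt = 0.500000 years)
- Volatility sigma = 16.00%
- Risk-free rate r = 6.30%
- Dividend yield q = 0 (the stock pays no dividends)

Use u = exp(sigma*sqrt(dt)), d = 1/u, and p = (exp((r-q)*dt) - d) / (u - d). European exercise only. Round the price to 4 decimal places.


Answer: Price = V(0,0) = 0.0274

Derivation:
dt = T/N = 0.500000
u = exp(sigma*sqrt(dt)) = 1.119785; d = 1/u = 0.893028
p = (exp((r-q)*dt) - d) / (u - d) = 0.612872
Discount per step: exp(-r*dt) = 0.968991
Stock lattice S(k, i) with i counting down-moves:
  k=0: S(0,0) = 1.0100
  k=1: S(1,0) = 1.1310; S(1,1) = 0.9020
  k=2: S(2,0) = 1.2665; S(2,1) = 1.0100; S(2,2) = 0.8055
Terminal payoffs V(N, i) = max(K - S_T, 0):
  V(2,0) = 0.000000; V(2,1) = 0.000000; V(2,2) = 0.194526
Backward induction: V(k, i) = exp(-r*dt) * [p * V(k+1, i) + (1-p) * V(k+1, i+1)].
  V(1,0) = exp(-r*dt) * [p*0.000000 + (1-p)*0.000000] = 0.000000
  V(1,1) = exp(-r*dt) * [p*0.000000 + (1-p)*0.194526] = 0.072971
  V(0,0) = exp(-r*dt) * [p*0.000000 + (1-p)*0.072971] = 0.027373


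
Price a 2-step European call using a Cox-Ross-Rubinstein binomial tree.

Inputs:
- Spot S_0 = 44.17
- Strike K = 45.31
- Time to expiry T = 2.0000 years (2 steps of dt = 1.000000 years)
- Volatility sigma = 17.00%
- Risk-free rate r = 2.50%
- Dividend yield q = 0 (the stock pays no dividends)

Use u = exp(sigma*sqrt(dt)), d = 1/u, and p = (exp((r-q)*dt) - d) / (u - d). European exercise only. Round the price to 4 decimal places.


Answer: Price = V(0,0) = 4.5034

Derivation:
dt = T/N = 1.000000
u = exp(sigma*sqrt(dt)) = 1.185305; d = 1/u = 0.843665
p = (exp((r-q)*dt) - d) / (u - d) = 0.531701
Discount per step: exp(-r*dt) = 0.975310
Stock lattice S(k, i) with i counting down-moves:
  k=0: S(0,0) = 44.1700
  k=1: S(1,0) = 52.3549; S(1,1) = 37.2647
  k=2: S(2,0) = 62.0565; S(2,1) = 44.1700; S(2,2) = 31.4389
Terminal payoffs V(N, i) = max(S_T - K, 0):
  V(2,0) = 16.746535; V(2,1) = 0.000000; V(2,2) = 0.000000
Backward induction: V(k, i) = exp(-r*dt) * [p * V(k+1, i) + (1-p) * V(k+1, i+1)].
  V(1,0) = exp(-r*dt) * [p*16.746535 + (1-p)*0.000000] = 8.684303
  V(1,1) = exp(-r*dt) * [p*0.000000 + (1-p)*0.000000] = 0.000000
  V(0,0) = exp(-r*dt) * [p*8.684303 + (1-p)*0.000000] = 4.503446


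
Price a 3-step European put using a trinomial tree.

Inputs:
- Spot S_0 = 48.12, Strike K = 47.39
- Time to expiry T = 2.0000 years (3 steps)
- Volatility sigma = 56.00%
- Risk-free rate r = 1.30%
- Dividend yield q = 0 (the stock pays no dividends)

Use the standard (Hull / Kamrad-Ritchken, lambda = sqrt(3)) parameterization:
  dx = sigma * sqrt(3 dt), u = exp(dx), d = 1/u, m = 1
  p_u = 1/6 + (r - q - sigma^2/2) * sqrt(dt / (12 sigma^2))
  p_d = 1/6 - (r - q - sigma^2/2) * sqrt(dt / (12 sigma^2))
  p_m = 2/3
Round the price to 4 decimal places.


Answer: Price = V(0,0) = 12.2277

Derivation:
dt = T/N = 0.666667; dx = sigma*sqrt(3*dt) = 0.791960
u = exp(dx) = 2.207718; d = 1/u = 0.452956
p_u = 0.106142, p_m = 0.666667, p_d = 0.227192
Discount per step: exp(-r*dt) = 0.991371
Stock lattice S(k, j) with j the centered position index:
  k=0: S(0,+0) = 48.1200
  k=1: S(1,-1) = 21.7963; S(1,+0) = 48.1200; S(1,+1) = 106.2354
  k=2: S(2,-2) = 9.8728; S(2,-1) = 21.7963; S(2,+0) = 48.1200; S(2,+1) = 106.2354; S(2,+2) = 234.5379
  k=3: S(3,-3) = 4.4719; S(3,-2) = 9.8728; S(3,-1) = 21.7963; S(3,+0) = 48.1200; S(3,+1) = 106.2354; S(3,+2) = 234.5379; S(3,+3) = 517.7936
Terminal payoffs V(N, j) = max(K - S_T, 0):
  V(3,-3) = 42.918074; V(3,-2) = 37.517247; V(3,-1) = 25.593742; V(3,+0) = 0.000000; V(3,+1) = 0.000000; V(3,+2) = 0.000000; V(3,+3) = 0.000000
Backward induction: V(k, j) = exp(-r*dt) * [p_u * V(k+1, j+1) + p_m * V(k+1, j) + p_d * V(k+1, j-1)]
  V(2,-2) = exp(-r*dt) * [p_u*25.593742 + p_m*37.517247 + p_d*42.918074] = 37.155277
  V(2,-1) = exp(-r*dt) * [p_u*0.000000 + p_m*25.593742 + p_d*37.517247] = 25.365312
  V(2,+0) = exp(-r*dt) * [p_u*0.000000 + p_m*0.000000 + p_d*25.593742] = 5.764508
  V(2,+1) = exp(-r*dt) * [p_u*0.000000 + p_m*0.000000 + p_d*0.000000] = 0.000000
  V(2,+2) = exp(-r*dt) * [p_u*0.000000 + p_m*0.000000 + p_d*0.000000] = 0.000000
  V(1,-1) = exp(-r*dt) * [p_u*5.764508 + p_m*25.365312 + p_d*37.155277] = 25.739387
  V(1,+0) = exp(-r*dt) * [p_u*0.000000 + p_m*5.764508 + p_d*25.365312] = 9.522902
  V(1,+1) = exp(-r*dt) * [p_u*0.000000 + p_m*0.000000 + p_d*5.764508] = 1.298347
  V(0,+0) = exp(-r*dt) * [p_u*1.298347 + p_m*9.522902 + p_d*25.739387] = 12.227749


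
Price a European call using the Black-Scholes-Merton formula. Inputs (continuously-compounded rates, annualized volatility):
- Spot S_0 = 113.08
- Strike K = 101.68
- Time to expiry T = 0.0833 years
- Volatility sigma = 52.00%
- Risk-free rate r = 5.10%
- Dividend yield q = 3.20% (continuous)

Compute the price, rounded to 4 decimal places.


d1 = (ln(S/K) + (r - q + 0.5*sigma^2) * T) / (sigma * sqrt(T)) = 0.79363631
d2 = d1 - sigma * sqrt(T) = 0.64355526
exp(-rT) = 0.99576071; exp(-qT) = 0.99733795
C = S_0 * exp(-qT) * N(d1) - K * exp(-rT) * N(d2)
N(d1) = 0.78629640; N(d2) = 0.74006807
C = 113.0800 * 0.99733795 * 0.78629640 - 101.6800 * 0.99576071 * 0.74006807 = 13.7466

Answer: Price = 13.7466
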